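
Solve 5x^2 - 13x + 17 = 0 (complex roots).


disc = (-13)^2 - 4*5*17 = 169 - 340 = -171
sqrt(|disc|) = sqrt(171) = 13.0767
Real part = 13/(2*5) = 1.3000
Imag part = 13.0767/(2*5) = 1.3077

1.3000 ± 1.3077i


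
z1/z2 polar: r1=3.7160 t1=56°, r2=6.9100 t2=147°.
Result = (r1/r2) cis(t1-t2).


r = 3.7160 / 6.9100 = 0.5378
theta = 56° - 147° = -91° = 269° (mod 360)

0.5378 cis(269°)


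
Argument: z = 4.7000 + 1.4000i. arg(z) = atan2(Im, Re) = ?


Re = 4.7, Im = 1.4
arg = atan2(1.4, 4.7) = 16.5873 degrees

arg(z) = 16.5873 degrees


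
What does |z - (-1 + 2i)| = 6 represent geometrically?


|z - z0| = r is a circle with center z0 and radius r.
Center = (-1, 2), radius = 6

Circle with center (-1, 2) and radius 6


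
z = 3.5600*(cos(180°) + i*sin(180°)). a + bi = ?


a = 3.5600*cos(180°) = 3.5600*(-1) = -3.5600
b = 3.5600*sin(180°) = 3.5600*0 = 0

-3.5600 + 0i


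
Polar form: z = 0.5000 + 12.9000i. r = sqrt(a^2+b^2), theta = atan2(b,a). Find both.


r = sqrt(0.25+166.41) = sqrt(166.66) = 12.9097
theta = atan2(12.9, 0.5) = 87.7803 degrees

r = 12.9097, theta = 87.7803 degrees


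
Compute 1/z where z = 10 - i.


|z|^2 = 100+1 = 101
1/z = (10 + 1i)/101

1/z = 0.0990 + 0.0099i


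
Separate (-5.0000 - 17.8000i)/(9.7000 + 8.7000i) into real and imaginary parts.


Multiply by conjugate: (-5.0000 - 17.8000i)(9.7000 - 8.7000i) / (9.7^2 + 8.7^2)
Numerator real = -5*9.7 - (17.8)*8.7 = -203.36
Numerator imag = -17.8*9.7 - (-5)*8.7 = -129.16
Denominator = 169.78
Re(z) = -203.36/169.78 = -1.1978
Im(z) = -129.16/169.78 = -0.7607

Re(z) = -1.1978, Im(z) = -0.7607


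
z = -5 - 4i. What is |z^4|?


|z| = sqrt(25+16) = sqrt(41) = 6.4031
|z^4| = |z|^4 = (sqrt(41))^4 = 41^2 = 1681

|z^4| = 1681


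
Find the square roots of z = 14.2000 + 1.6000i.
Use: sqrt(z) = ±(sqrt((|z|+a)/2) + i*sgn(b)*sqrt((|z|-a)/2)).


|z| = sqrt(201.64+2.56) = 14.2899
sqrt((|z|+a)/2) = sqrt((14.2899+14.2)/2) = sqrt(14.2449) = 3.7742
sqrt((|z|-a)/2) = sqrt((14.2899-14.2)/2) = sqrt(0.0449) = 0.2120

±(3.7742 + 0.2120i) i.e. 3.7742 + 0.2120i and -3.7742 - 0.2120i


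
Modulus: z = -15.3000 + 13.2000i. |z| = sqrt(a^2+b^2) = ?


|z| = sqrt((-15.3)^2 + 13.2^2) = sqrt(234.09 + 174.24) = sqrt(408.33) = 20.2072

|z| = 20.2072


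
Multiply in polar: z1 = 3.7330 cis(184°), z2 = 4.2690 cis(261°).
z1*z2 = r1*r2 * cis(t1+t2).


r = 3.7330 * 4.2690 = 15.9362
theta = 184° + 261° = 445° = 85° (mod 360)

15.9362 cis(85°)


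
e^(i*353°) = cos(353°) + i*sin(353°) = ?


cos(353°) = 0.9925
sin(353°) = -0.1219

e^(i*353°) = 0.9925 - 0.1219i


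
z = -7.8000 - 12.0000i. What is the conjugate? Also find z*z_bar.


z_bar = -7.8000 + 12.0000i
z*z_bar = (-7.8)^2 + (-12)^2 = 60.84 + 144 = 204.84

z_bar = -7.8000 + 12.0000i, z*z_bar = 204.84


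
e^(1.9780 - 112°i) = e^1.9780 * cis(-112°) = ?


e^1.9780 = 7.2283
cos(-112°) = -0.37461
sin(-112°) = -0.92718
Real = 7.2283*(-0.37461) = -2.7078
Imag = 7.2283*(-0.92718) = -6.7019

-2.7078 - 6.7019i


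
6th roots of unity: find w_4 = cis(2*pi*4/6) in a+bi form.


Angle = 360*4/6 = 240°
a = cos(240°) = -0.5000
b = sin(240°) = -0.8660

-0.5000 - 0.8660i


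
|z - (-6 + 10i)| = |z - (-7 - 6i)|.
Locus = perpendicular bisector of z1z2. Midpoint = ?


Equal distances means the locus is the perpendicular bisector of z1 and z2.
Midpoint = ((-6+(-7))/2, (10+(-6))/2) = (-6.5000, 2.0000)

Perpendicular bisector through (-6.5000, 2.0000)


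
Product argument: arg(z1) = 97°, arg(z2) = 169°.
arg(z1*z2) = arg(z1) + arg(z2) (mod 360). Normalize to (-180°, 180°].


arg(z1*z2) = 97° + 169° = 266°
Normalized to (-180°, 180°]: -94°

-94°


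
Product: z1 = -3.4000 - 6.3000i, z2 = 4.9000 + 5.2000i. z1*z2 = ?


Real = -3.4*4.9 - (-6.3)*5.2 = -16.66 - (-32.76) = 16.1
Imag = -3.4*5.2 + 4.9*(-6.3) = -17.68 - (30.87) = -48.55

16.1000 - 48.5500i


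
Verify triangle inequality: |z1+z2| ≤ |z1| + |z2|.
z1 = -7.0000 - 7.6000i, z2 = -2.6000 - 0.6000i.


|z1| = sqrt((-7)^2 + (-7.6)^2) = sqrt(106.76) = 10.3325
|z2| = sqrt((-2.6)^2 + (-0.6)^2) = sqrt(7.12) = 2.6683
z1+z2 = -9.6000 - 8.2000i
|z1+z2| = sqrt(159.4) = 12.6254
|z1|+|z2| = 10.3325 + 2.6683 = 13.0008

|z1+z2| = 12.6254 ≤ |z1|+|z2| = 13.0008 (verified)


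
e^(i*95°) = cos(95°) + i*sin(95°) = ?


cos(95°) = -0.0872
sin(95°) = 0.9962

e^(i*95°) = -0.0872 + 0.9962i


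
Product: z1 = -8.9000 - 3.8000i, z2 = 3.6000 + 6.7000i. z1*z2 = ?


Real = -8.9*3.6 - (-3.8)*6.7 = -32.04 - (-25.46) = -6.58
Imag = -8.9*6.7 + 3.6*(-3.8) = -59.63 - (13.68) = -73.31

-6.5800 - 73.3100i


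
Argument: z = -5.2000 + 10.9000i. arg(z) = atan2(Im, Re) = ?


Re = -5.2, Im = 10.9
arg = atan2(10.9, -5.2) = 115.5041 degrees

arg(z) = 115.5041 degrees


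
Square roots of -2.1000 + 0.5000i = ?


|z| = sqrt(4.41+0.25) = 2.1587
sqrt((|z|+a)/2) = sqrt((2.1587+(-2.1))/2) = sqrt(0.0294) = 0.1713
sqrt((|z|-a)/2) = sqrt((2.1587-(-2.1))/2) = sqrt(2.1294) = 1.4592

±(0.1713 + 1.4592i) i.e. 0.1713 + 1.4592i and -0.1713 - 1.4592i


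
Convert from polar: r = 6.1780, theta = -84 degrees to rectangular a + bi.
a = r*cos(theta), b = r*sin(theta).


a = 6.1780*cos(-84°) = 6.1780*0.10453 = 0.6458
b = 6.1780*sin(-84°) = 6.1780*(-0.994522) = -6.1442

0.6458 - 6.1442i


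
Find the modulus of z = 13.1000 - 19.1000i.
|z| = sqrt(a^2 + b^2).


|z| = sqrt(13.1^2 + (-19.1)^2) = sqrt(171.61 + 364.81) = sqrt(536.42) = 23.1607

|z| = 23.1607


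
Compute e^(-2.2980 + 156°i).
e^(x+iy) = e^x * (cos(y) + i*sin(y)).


e^-2.2980 = 0.1005
cos(156°) = -0.9135
sin(156°) = 0.4067
Real = 0.1005*(-0.9135) = -0.0918
Imag = 0.1005*0.4067 = 0.0409

-0.0918 + 0.0409i


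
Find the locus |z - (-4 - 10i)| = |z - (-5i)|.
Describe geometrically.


Equal distances means the locus is the perpendicular bisector of z1 and z2.
Midpoint = ((-4+0)/2, (-10+(-5))/2) = (-2.0000, -7.5000)

Perpendicular bisector through (-2.0000, -7.5000)


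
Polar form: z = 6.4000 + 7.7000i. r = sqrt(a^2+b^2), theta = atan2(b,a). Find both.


r = sqrt(40.96+59.29) = sqrt(100.25) = 10.0125
theta = atan2(7.7, 6.4) = 50.2677 degrees

r = 10.0125, theta = 50.2677 degrees


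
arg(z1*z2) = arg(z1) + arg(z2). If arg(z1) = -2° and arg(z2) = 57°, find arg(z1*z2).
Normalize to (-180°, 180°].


arg(z1*z2) = -2° + 57° = 55°
Normalized to (-180°, 180°]: 55°

55°


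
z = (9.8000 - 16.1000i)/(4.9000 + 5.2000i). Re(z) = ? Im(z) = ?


Multiply by conjugate: (9.8000 - 16.1000i)(4.9000 - 5.2000i) / (4.9^2 + 5.2^2)
Numerator real = 9.8*4.9 - (16.1)*5.2 = -35.7
Numerator imag = -16.1*4.9 - 9.8*5.2 = -129.85
Denominator = 51.05
Re(z) = -35.7/51.05 = -0.6993
Im(z) = -129.85/51.05 = -2.5436

Re(z) = -0.6993, Im(z) = -2.5436


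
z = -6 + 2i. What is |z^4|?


|z| = sqrt(36+4) = sqrt(40) = 6.3246
|z^4| = |z|^4 = (sqrt(40))^4 = 40^2 = 1600

|z^4| = 1600


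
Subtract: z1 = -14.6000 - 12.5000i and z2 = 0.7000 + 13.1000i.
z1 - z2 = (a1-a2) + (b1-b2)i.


Real: -14.6 - 0.7 = -15.3
Imag: -12.5 - 13.1 = -25.6

-15.3000 - 25.6000i


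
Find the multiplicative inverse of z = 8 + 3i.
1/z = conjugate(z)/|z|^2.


|z|^2 = 64+9 = 73
1/z = (8 - 3i)/73

1/z = 0.1096 - 0.0411i


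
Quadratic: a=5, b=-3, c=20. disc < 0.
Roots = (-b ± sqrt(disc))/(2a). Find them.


disc = (-3)^2 - 4*5*20 = 9 - 400 = -391
sqrt(|disc|) = sqrt(391) = 19.7737
Real part = 3/(2*5) = 0.3000
Imag part = 19.7737/(2*5) = 1.9774

0.3000 ± 1.9774i


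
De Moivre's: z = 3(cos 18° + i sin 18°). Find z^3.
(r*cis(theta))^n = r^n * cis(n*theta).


r^3 = 3^3 = 27
n*theta = 3*18° = 54° = 54° (mod 360)
a = 27*cos(54°) = 15.8702
b = 27*sin(54°) = 21.8435

27 cis(54°) = 15.8702 + 21.8435i


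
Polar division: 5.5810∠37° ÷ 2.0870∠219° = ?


r = 5.5810 / 2.0870 = 2.6742
theta = 37° - 219° = -182° = 178° (mod 360)

2.6742 cis(178°)


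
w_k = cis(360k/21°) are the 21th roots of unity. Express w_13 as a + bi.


Angle = 360*13/21 = 222.8571°
a = cos(222.8571°) = -0.7331
b = sin(222.8571°) = -0.6802

-0.7331 - 0.6802i


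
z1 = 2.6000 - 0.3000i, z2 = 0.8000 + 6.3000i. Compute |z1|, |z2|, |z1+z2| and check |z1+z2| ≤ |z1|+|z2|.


|z1| = sqrt(2.6^2 + (-0.3)^2) = sqrt(6.85) = 2.6173
|z2| = sqrt(0.8^2 + 6.3^2) = sqrt(40.33) = 6.3506
z1+z2 = 3.4000 + 6.0000i
|z1+z2| = sqrt(47.56) = 6.8964
|z1|+|z2| = 2.6173 + 6.3506 = 8.9679

|z1+z2| = 6.8964 ≤ |z1|+|z2| = 8.9679 (verified)


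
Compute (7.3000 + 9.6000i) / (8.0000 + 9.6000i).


Conjugate of z2 = 8.0000 - 9.6000i
Numerator: (7.3000 + 9.6000i)(8.0000 - 9.6000i) = 150.5600 + 6.7200i
Denominator: 8^2 + 9.6^2 = 156.16
Result = (150.5600 + 6.7200i)/156.16

0.9641 + 0.0430i


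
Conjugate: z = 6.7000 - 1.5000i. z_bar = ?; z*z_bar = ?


z_bar = 6.7000 + 1.5000i
z*z_bar = 6.7^2 + (-1.5)^2 = 44.89 + 2.25 = 47.14

z_bar = 6.7000 + 1.5000i, z*z_bar = 47.14


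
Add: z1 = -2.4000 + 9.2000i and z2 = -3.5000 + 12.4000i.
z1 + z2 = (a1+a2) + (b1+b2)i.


Real: -2.4 - 3.5 = -5.9
Imag: 9.2 + 12.4 = 21.6

-5.9000 + 21.6000i


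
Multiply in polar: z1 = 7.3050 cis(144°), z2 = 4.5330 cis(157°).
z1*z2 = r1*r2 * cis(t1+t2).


r = 7.3050 * 4.5330 = 33.1136
theta = 144° + 157° = 301° = 301° (mod 360)

33.1136 cis(301°)


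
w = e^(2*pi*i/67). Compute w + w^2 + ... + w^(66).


With w = e^(2*pi*i/67), all 67 of the 67th roots of unity w^0 = 1, w, ..., w^(66) sum to 0: 1 + w + ... + w^(66) = (1 - w^67)/(1 - w) = 0 since w^67 = 1, w ≠ 1.
Removing the root 1: w + w^2 + ... + w^(66) = 0 - 1 = -1

Sum = -1


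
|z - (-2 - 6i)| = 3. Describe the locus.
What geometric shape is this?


|z - z0| = r is a circle with center z0 and radius r.
Center = (-2, -6), radius = 3

Circle with center (-2, -6) and radius 3


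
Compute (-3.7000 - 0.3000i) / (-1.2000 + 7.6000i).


Conjugate of z2 = -1.2000 - 7.6000i
Numerator: (-3.7000 - 0.3000i)(-1.2000 - 7.6000i) = 2.1600 + 28.4800i
Denominator: (-1.2)^2 + 7.6^2 = 59.2
Result = (2.1600 + 28.4800i)/59.2

0.0365 + 0.4811i


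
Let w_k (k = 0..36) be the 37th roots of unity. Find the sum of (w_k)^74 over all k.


The roots are w_k = w^k with w = e^(2*pi*i/37), and (w^k)^74 = (w^74)^k.
So S = 1 + u + u^2 + ... + u^(36) with u = w^74.
74 = 2*37 + 0, so 74 is a multiple of 37 and u = (w^37)^2 = 1.
Every one of the 37 terms equals 1: S = 37

S = 37


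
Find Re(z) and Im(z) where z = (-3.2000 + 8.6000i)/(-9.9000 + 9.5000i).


Multiply by conjugate: (-3.2000 + 8.6000i)(-9.9000 - 9.5000i) / ((-9.9)^2 + 9.5^2)
Numerator real = -3.2*(-9.9) + 8.6*9.5 = 113.38
Numerator imag = 8.6*(-9.9) - (-3.2)*9.5 = -54.74
Denominator = 188.26
Re(z) = 113.38/188.26 = 0.6023
Im(z) = -54.74/188.26 = -0.2908

Re(z) = 0.6023, Im(z) = -0.2908


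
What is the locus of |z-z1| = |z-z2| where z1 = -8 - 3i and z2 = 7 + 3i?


Equal distances means the locus is the perpendicular bisector of z1 and z2.
Midpoint = ((-8+7)/2, (-3+3)/2) = (-0.5000, 0)

Perpendicular bisector through (-0.5000, 0)


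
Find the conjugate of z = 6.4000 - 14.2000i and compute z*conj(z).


z_bar = 6.4000 + 14.2000i
z*z_bar = 6.4^2 + (-14.2)^2 = 40.96 + 201.64 = 242.6

z_bar = 6.4000 + 14.2000i, z*z_bar = 242.6


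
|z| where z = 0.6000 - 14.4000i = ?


|z| = sqrt(0.6^2 + (-14.4)^2) = sqrt(0.36 + 207.36) = sqrt(207.72) = 14.4125

|z| = 14.4125


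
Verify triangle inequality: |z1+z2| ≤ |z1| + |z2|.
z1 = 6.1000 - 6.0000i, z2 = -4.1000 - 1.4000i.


|z1| = sqrt(6.1^2 + (-6)^2) = sqrt(73.21) = 8.5563
|z2| = sqrt((-4.1)^2 + (-1.4)^2) = sqrt(18.77) = 4.3324
z1+z2 = 2.0000 - 7.4000i
|z1+z2| = sqrt(58.76) = 7.6655
|z1|+|z2| = 8.5563 + 4.3324 = 12.8887

|z1+z2| = 7.6655 ≤ |z1|+|z2| = 12.8887 (verified)


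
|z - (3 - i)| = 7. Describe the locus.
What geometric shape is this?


|z - z0| = r is a circle with center z0 and radius r.
Center = (3, -1), radius = 7

Circle with center (3, -1) and radius 7


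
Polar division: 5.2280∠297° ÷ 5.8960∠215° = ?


r = 5.2280 / 5.8960 = 0.8867
theta = 297° - 215° = 82° = 82° (mod 360)

0.8867 cis(82°)


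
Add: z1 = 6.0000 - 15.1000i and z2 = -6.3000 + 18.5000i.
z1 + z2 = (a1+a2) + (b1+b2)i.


Real: 6 - 6.3 = -0.3
Imag: -15.1 + 18.5 = 3.4

-0.3000 + 3.4000i


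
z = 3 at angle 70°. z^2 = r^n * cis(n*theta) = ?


r^2 = 3^2 = 9
n*theta = 2*70° = 140° = 140° (mod 360)
a = 9*cos(140°) = -6.8944
b = 9*sin(140°) = 5.7851

9 cis(140°) = -6.8944 + 5.7851i


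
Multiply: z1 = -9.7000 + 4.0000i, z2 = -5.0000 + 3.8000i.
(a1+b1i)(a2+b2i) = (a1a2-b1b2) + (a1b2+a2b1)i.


Real = -9.7*(-5) - 4*3.8 = 48.5 - 15.2 = 33.3
Imag = -9.7*3.8 - (5)*4 = -36.86 - (20) = -56.86

33.3000 - 56.8600i


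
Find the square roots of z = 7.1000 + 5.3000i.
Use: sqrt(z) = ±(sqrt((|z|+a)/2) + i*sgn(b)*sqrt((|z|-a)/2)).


|z| = sqrt(50.41+28.09) = 8.8600
sqrt((|z|+a)/2) = sqrt((8.8600+7.1)/2) = sqrt(7.9800) = 2.8249
sqrt((|z|-a)/2) = sqrt((8.8600-7.1)/2) = sqrt(0.8800) = 0.9381

±(2.8249 + 0.9381i) i.e. 2.8249 + 0.9381i and -2.8249 - 0.9381i


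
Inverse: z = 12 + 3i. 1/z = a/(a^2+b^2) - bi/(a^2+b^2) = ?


|z|^2 = 144+9 = 153
1/z = (12 - 3i)/153

1/z = 0.0784 - 0.0196i


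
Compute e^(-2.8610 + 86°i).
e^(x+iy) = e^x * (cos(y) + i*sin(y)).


e^-2.8610 = 0.0572
cos(86°) = 0.0698
sin(86°) = 0.9976
Real = 0.0572*0.0698 = 0.0040
Imag = 0.0572*0.9976 = 0.0571

0.0040 + 0.0571i


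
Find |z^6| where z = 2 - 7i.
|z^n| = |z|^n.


|z| = sqrt(4+49) = sqrt(53) = 7.2801
|z^6| = |z|^6 = (sqrt(53))^6 = 53^3 = 148877

|z^6| = 148877


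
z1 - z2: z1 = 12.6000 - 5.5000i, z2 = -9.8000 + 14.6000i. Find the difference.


Real: 12.6 + 9.8 = 22.4
Imag: -5.5 - 14.6 = -20.1

22.4000 - 20.1000i


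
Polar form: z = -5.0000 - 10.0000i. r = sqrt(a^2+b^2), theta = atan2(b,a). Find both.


r = sqrt(25+100) = sqrt(125) = 11.1803
theta = atan2(-10, -5) = -116.5651 degrees

r = 11.1803, theta = -116.5651 degrees


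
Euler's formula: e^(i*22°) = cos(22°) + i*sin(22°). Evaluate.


cos(22°) = 0.9272
sin(22°) = 0.3746

e^(i*22°) = 0.9272 + 0.3746i


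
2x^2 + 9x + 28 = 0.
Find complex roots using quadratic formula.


disc = 9^2 - 4*2*28 = 81 - 224 = -143
sqrt(|disc|) = sqrt(143) = 11.9583
Real part = -9/(2*2) = -2.2500
Imag part = 11.9583/(2*2) = 2.9896

-2.2500 ± 2.9896i


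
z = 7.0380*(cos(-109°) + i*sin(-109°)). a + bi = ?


a = 7.0380*cos(-109°) = 7.0380*(-0.325568) = -2.2913
b = 7.0380*sin(-109°) = 7.0380*(-0.94552) = -6.6546

-2.2913 - 6.6546i


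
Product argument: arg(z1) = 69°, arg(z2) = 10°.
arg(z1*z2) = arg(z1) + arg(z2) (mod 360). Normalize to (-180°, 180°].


arg(z1*z2) = 69° + 10° = 79°
Normalized to (-180°, 180°]: 79°

79°


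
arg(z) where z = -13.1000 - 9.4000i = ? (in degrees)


Re = -13.1, Im = -9.4
arg = atan2(-9.4, -13.1) = -144.3384 degrees

arg(z) = -144.3384 degrees


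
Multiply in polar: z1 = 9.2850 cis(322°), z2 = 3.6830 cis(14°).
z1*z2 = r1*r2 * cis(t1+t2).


r = 9.2850 * 3.6830 = 34.1967
theta = 322° + 14° = 336° = 336° (mod 360)

34.1967 cis(336°)


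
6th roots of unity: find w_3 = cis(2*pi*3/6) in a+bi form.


Angle = 360*3/6 = 180°
a = cos(180°) = -1.0000
b = sin(180°) = 0

-1.0000 + 0i


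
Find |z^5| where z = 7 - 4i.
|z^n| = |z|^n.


|z| = sqrt(49+16) = sqrt(65) = 8.0623
|z^5| = |z|^5 = (sqrt(65))^5 = 65^2 * sqrt(65) = 4225*sqrt(65)

|z^5| = 4225*sqrt(65) ≈ 34063.0390


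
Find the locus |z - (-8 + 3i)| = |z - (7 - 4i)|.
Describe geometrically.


Equal distances means the locus is the perpendicular bisector of z1 and z2.
Midpoint = ((-8+7)/2, (3+(-4))/2) = (-0.5000, -0.5000)

Perpendicular bisector through (-0.5000, -0.5000)


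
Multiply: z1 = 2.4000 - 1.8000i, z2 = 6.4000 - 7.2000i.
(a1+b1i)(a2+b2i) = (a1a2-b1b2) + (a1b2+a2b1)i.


Real = 2.4*6.4 - (-1.8)*(-7.2) = 15.36 - 12.96 = 2.4
Imag = 2.4*(-7.2) + 6.4*(-1.8) = -17.28 - (11.52) = -28.8

2.4000 - 28.8000i


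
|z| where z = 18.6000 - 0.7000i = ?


|z| = sqrt(18.6^2 + (-0.7)^2) = sqrt(345.96 + 0.49) = sqrt(346.45) = 18.6132

|z| = 18.6132


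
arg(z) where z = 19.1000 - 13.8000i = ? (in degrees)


Re = 19.1, Im = -13.8
arg = atan2(-13.8, 19.1) = -35.8486 degrees

arg(z) = -35.8486 degrees


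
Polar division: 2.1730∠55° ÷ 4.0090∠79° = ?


r = 2.1730 / 4.0090 = 0.5420
theta = 55° - 79° = -24° = 336° (mod 360)

0.5420 cis(336°)


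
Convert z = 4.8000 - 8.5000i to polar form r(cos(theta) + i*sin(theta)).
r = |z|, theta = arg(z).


r = sqrt(23.04+72.25) = sqrt(95.29) = 9.7617
theta = atan2(-8.5, 4.8) = -60.5463 degrees

r = 9.7617, theta = -60.5463 degrees


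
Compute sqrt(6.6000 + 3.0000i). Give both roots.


|z| = sqrt(43.56+9) = 7.2498
sqrt((|z|+a)/2) = sqrt((7.2498+6.6)/2) = sqrt(6.9249) = 2.6315
sqrt((|z|-a)/2) = sqrt((7.2498-6.6)/2) = sqrt(0.3249) = 0.5700

±(2.6315 + 0.5700i) i.e. 2.6315 + 0.5700i and -2.6315 - 0.5700i


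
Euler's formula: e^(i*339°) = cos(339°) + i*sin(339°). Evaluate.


cos(339°) = 0.9336
sin(339°) = -0.3584

e^(i*339°) = 0.9336 - 0.3584i


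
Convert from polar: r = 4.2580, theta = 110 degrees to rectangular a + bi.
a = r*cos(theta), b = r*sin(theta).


a = 4.2580*cos(110°) = 4.2580*(-0.34202) = -1.4563
b = 4.2580*sin(110°) = 4.2580*0.9397 = 4.0012

-1.4563 + 4.0012i


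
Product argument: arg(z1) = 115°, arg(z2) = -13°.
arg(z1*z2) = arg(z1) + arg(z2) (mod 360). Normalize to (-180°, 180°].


arg(z1*z2) = 115° - 13° = 102°
Normalized to (-180°, 180°]: 102°

102°


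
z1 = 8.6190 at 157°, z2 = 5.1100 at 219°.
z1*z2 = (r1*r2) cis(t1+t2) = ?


r = 8.6190 * 5.1100 = 44.0431
theta = 157° + 219° = 376° = 16° (mod 360)

44.0431 cis(16°)


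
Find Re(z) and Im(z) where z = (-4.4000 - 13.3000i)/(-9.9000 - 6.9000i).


Multiply by conjugate: (-4.4000 - 13.3000i)(-9.9000 + 6.9000i) / ((-9.9)^2 + (-6.9)^2)
Numerator real = -4.4*(-9.9) - (13.3)*(-6.9) = 135.33
Numerator imag = -13.3*(-9.9) - (-4.4)*(-6.9) = 101.31
Denominator = 145.62
Re(z) = 135.33/145.62 = 0.9293
Im(z) = 101.31/145.62 = 0.6957

Re(z) = 0.9293, Im(z) = 0.6957


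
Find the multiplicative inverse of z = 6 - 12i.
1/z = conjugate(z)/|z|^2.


|z|^2 = 36+144 = 180
1/z = (6 + 12i)/180

1/z = 0.0333 + 0.0667i


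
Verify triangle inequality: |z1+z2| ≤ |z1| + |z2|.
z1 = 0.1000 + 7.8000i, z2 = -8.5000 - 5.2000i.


|z1| = sqrt(0.1^2 + 7.8^2) = sqrt(60.85) = 7.8006
|z2| = sqrt((-8.5)^2 + (-5.2)^2) = sqrt(99.29) = 9.9644
z1+z2 = -8.4000 + 2.6000i
|z1+z2| = sqrt(77.32) = 8.7932
|z1|+|z2| = 7.8006 + 9.9644 = 17.7650

|z1+z2| = 8.7932 ≤ |z1|+|z2| = 17.7650 (verified)


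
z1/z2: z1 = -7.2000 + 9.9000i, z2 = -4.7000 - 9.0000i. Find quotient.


Conjugate of z2 = -4.7000 + 9.0000i
Numerator: (-7.2000 + 9.9000i)(-4.7000 + 9.0000i) = -55.2600 - 111.3300i
Denominator: (-4.7)^2 + (-9)^2 = 103.09
Result = (-55.2600 - 111.3300i)/103.09

-0.5360 - 1.0799i


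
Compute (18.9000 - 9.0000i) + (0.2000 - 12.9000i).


Real: 18.9 + 0.2 = 19.1
Imag: -9 - 12.9 = -21.9

19.1000 - 21.9000i


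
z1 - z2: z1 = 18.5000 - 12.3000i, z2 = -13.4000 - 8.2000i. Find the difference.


Real: 18.5 + 13.4 = 31.9
Imag: -12.3 + 8.2 = -4.1

31.9000 - 4.1000i


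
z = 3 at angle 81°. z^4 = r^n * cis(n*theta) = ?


r^4 = 3^4 = 81
n*theta = 4*81° = 324° = 324° (mod 360)
a = 81*cos(324°) = 65.5304
b = 81*sin(324°) = -47.6106

81 cis(324°) = 65.5304 - 47.6106i


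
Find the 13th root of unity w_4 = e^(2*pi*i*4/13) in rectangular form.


Angle = 360*4/13 = 110.7692°
a = cos(110.7692°) = -0.3546
b = sin(110.7692°) = 0.9350

-0.3546 + 0.9350i


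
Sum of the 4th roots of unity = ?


The sum of all 4th roots of unity is 0.
Geometric series: (1 - w^4)/(1 - w) = (1-1)/(1-w) = 0 since w^4 = 1, w ≠ 1.
Alternatively: coefficient of z^3 in z^4 - 1 is 0.

0


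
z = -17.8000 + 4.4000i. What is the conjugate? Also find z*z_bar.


z_bar = -17.8000 - 4.4000i
z*z_bar = (-17.8)^2 + 4.4^2 = 316.84 + 19.36 = 336.2

z_bar = -17.8000 - 4.4000i, z*z_bar = 336.2


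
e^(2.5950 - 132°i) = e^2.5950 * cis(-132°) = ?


e^2.5950 = 13.3966
cos(-132°) = -0.66913
sin(-132°) = -0.743145
Real = 13.3966*(-0.66913) = -8.9641
Imag = 13.3966*(-0.743145) = -9.9556

-8.9641 - 9.9556i


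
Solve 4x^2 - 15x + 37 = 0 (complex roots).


disc = (-15)^2 - 4*4*37 = 225 - 592 = -367
sqrt(|disc|) = sqrt(367) = 19.1572
Real part = 15/(2*4) = 1.8750
Imag part = 19.1572/(2*4) = 2.3947

1.8750 ± 2.3947i


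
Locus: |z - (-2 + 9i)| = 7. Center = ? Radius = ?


|z - z0| = r is a circle with center z0 and radius r.
Center = (-2, 9), radius = 7

Circle with center (-2, 9) and radius 7


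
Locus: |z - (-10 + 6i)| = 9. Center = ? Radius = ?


|z - z0| = r is a circle with center z0 and radius r.
Center = (-10, 6), radius = 9

Circle with center (-10, 6) and radius 9


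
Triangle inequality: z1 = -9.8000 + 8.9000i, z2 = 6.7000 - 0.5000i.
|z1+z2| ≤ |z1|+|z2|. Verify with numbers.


|z1| = sqrt((-9.8)^2 + 8.9^2) = sqrt(175.25) = 13.2382
|z2| = sqrt(6.7^2 + (-0.5)^2) = sqrt(45.14) = 6.7186
z1+z2 = -3.1000 + 8.4000i
|z1+z2| = sqrt(80.17) = 8.9538
|z1|+|z2| = 13.2382 + 6.7186 = 19.9568

|z1+z2| = 8.9538 ≤ |z1|+|z2| = 19.9568 (verified)


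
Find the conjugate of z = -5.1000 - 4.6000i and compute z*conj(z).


z_bar = -5.1000 + 4.6000i
z*z_bar = (-5.1)^2 + (-4.6)^2 = 26.01 + 21.16 = 47.17

z_bar = -5.1000 + 4.6000i, z*z_bar = 47.17


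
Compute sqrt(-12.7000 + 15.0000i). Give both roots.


|z| = sqrt(161.29+225) = 19.6543
sqrt((|z|+a)/2) = sqrt((19.6543+(-12.7))/2) = sqrt(3.4771) = 1.8647
sqrt((|z|-a)/2) = sqrt((19.6543-(-12.7))/2) = sqrt(16.1771) = 4.0221

±(1.8647 + 4.0221i) i.e. 1.8647 + 4.0221i and -1.8647 - 4.0221i


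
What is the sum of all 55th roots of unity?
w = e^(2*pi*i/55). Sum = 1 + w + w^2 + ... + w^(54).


The sum of all 55th roots of unity is 0.
Geometric series: (1 - w^55)/(1 - w) = (1-1)/(1-w) = 0 since w^55 = 1, w ≠ 1.
Alternatively: coefficient of z^54 in z^55 - 1 is 0.

0


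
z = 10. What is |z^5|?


|z| = sqrt(100+0) = sqrt(100) = 10
|z^5| = |z|^5 = 10^5 = 100000

|z^5| = 100000


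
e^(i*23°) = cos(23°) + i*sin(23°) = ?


cos(23°) = 0.9205
sin(23°) = 0.3907

e^(i*23°) = 0.9205 + 0.3907i


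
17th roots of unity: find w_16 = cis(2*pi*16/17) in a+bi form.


Angle = 360*16/17 = 338.8235°
a = cos(338.8235°) = 0.9325
b = sin(338.8235°) = -0.3612

0.9325 - 0.3612i


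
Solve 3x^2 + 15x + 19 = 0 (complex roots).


disc = 15^2 - 4*3*19 = 225 - 228 = -3
sqrt(|disc|) = sqrt(3) = 1.7321
Real part = -15/(2*3) = -2.5000
Imag part = 1.7321/(2*3) = 0.2887

-2.5000 ± 0.2887i


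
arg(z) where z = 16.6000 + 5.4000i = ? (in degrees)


Re = 16.6, Im = 5.4
arg = atan2(5.4, 16.6) = 18.0198 degrees

arg(z) = 18.0198 degrees


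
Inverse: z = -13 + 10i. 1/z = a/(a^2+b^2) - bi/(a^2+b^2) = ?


|z|^2 = 169+100 = 269
1/z = (-13 - 10i)/269

1/z = -0.0483 - 0.0372i


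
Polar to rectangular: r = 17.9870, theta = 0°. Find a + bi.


a = 17.9870*cos(0°) = 17.9870*1 = 17.9870
b = 17.9870*sin(0°) = 17.9870*0 = 0

17.9870 + 0i


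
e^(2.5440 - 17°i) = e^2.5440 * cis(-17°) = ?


e^2.5440 = 12.7305
cos(-17°) = 0.9563
sin(-17°) = -0.29237
Real = 12.7305*0.9563 = 12.1742
Imag = 12.7305*(-0.29237) = -3.7220

12.1742 - 3.7220i


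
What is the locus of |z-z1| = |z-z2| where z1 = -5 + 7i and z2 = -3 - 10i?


Equal distances means the locus is the perpendicular bisector of z1 and z2.
Midpoint = ((-5+(-3))/2, (7+(-10))/2) = (-4.0000, -1.5000)

Perpendicular bisector through (-4.0000, -1.5000)


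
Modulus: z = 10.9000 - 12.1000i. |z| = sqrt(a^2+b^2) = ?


|z| = sqrt(10.9^2 + (-12.1)^2) = sqrt(118.81 + 146.41) = sqrt(265.22) = 16.2856

|z| = 16.2856


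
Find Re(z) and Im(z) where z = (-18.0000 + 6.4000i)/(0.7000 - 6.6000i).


Multiply by conjugate: (-18.0000 + 6.4000i)(0.7000 + 6.6000i) / (0.7^2 + (-6.6)^2)
Numerator real = -18*0.7 + 6.4*(-6.6) = -54.84
Numerator imag = 6.4*0.7 - (-18)*(-6.6) = -114.32
Denominator = 44.05
Re(z) = -54.84/44.05 = -1.2449
Im(z) = -114.32/44.05 = -2.5952

Re(z) = -1.2449, Im(z) = -2.5952


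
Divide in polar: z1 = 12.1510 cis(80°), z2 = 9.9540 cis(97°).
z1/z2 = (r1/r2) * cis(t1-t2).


r = 12.1510 / 9.9540 = 1.2207
theta = 80° - 97° = -17° = 343° (mod 360)

1.2207 cis(343°)


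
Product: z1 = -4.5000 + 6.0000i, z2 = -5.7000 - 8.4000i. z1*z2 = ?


Real = -4.5*(-5.7) - 6*(-8.4) = 25.65 - (-50.4) = 76.05
Imag = -4.5*(-8.4) - (5.7)*6 = 37.8 - (34.2) = 3.6

76.0500 + 3.6000i


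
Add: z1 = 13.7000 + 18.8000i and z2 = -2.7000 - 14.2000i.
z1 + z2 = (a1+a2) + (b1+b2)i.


Real: 13.7 - 2.7 = 11
Imag: 18.8 - 14.2 = 4.6

11.0000 + 4.6000i


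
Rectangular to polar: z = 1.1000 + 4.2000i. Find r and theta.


r = sqrt(1.21+17.64) = sqrt(18.85) = 4.3417
theta = atan2(4.2, 1.1) = 75.3236 degrees

r = 4.3417, theta = 75.3236 degrees


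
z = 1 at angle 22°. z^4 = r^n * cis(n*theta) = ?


r^4 = 1^4 = 1
n*theta = 4*22° = 88° = 88° (mod 360)
a = 1*cos(88°) = 0.0349
b = 1*sin(88°) = 0.9994

1 cis(88°) = 0.0349 + 0.9994i


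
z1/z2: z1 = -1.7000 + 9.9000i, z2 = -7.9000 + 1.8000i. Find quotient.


Conjugate of z2 = -7.9000 - 1.8000i
Numerator: (-1.7000 + 9.9000i)(-7.9000 - 1.8000i) = 31.2500 - 75.1500i
Denominator: (-7.9)^2 + 1.8^2 = 65.65
Result = (31.2500 - 75.1500i)/65.65

0.4760 - 1.1447i


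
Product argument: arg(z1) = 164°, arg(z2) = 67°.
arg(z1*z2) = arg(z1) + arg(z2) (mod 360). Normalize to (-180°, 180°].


arg(z1*z2) = 164° + 67° = 231°
Normalized to (-180°, 180°]: -129°

-129°


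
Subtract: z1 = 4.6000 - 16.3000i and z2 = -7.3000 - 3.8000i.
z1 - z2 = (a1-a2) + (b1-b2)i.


Real: 4.6 + 7.3 = 11.9
Imag: -16.3 + 3.8 = -12.5

11.9000 - 12.5000i


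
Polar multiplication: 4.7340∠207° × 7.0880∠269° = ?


r = 4.7340 * 7.0880 = 33.5546
theta = 207° + 269° = 476° = 116° (mod 360)

33.5546 cis(116°)


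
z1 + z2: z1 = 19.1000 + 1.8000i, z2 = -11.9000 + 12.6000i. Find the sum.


Real: 19.1 - 11.9 = 7.2
Imag: 1.8 + 12.6 = 14.4

7.2000 + 14.4000i


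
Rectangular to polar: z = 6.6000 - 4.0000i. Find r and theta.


r = sqrt(43.56+16) = sqrt(59.56) = 7.7175
theta = atan2(-4, 6.6) = -31.2184 degrees

r = 7.7175, theta = -31.2184 degrees


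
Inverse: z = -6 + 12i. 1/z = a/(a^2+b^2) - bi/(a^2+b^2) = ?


|z|^2 = 36+144 = 180
1/z = (-6 - 12i)/180

1/z = -0.0333 - 0.0667i


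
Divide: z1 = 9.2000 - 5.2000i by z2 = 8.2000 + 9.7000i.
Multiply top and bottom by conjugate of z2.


Conjugate of z2 = 8.2000 - 9.7000i
Numerator: (9.2000 - 5.2000i)(8.2000 - 9.7000i) = 25.0000 - 131.8800i
Denominator: 8.2^2 + 9.7^2 = 161.33
Result = (25.0000 - 131.8800i)/161.33

0.1550 - 0.8175i


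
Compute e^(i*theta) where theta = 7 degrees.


cos(7°) = 0.9925
sin(7°) = 0.1219

e^(i*7°) = 0.9925 + 0.1219i


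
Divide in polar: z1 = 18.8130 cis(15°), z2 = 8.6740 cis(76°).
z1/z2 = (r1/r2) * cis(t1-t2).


r = 18.8130 / 8.6740 = 2.1689
theta = 15° - 76° = -61° = 299° (mod 360)

2.1689 cis(299°)


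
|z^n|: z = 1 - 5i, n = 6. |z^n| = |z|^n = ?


|z| = sqrt(1+25) = sqrt(26) = 5.0990
|z^6| = |z|^6 = (sqrt(26))^6 = 26^3 = 17576

|z^6| = 17576


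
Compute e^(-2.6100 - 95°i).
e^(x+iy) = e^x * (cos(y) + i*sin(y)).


e^-2.6100 = 0.07353
cos(-95°) = -0.0872
sin(-95°) = -0.9962
Real = 0.07353*(-0.0872) = -0.0064
Imag = 0.07353*(-0.9962) = -0.0733

-0.0064 - 0.0733i


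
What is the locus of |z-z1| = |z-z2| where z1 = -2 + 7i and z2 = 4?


Equal distances means the locus is the perpendicular bisector of z1 and z2.
Midpoint = ((-2+4)/2, (7+0)/2) = (1.0000, 3.5000)

Perpendicular bisector through (1.0000, 3.5000)


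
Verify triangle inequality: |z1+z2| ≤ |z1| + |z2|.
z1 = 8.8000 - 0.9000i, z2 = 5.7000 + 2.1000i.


|z1| = sqrt(8.8^2 + (-0.9)^2) = sqrt(78.25) = 8.8459
|z2| = sqrt(5.7^2 + 2.1^2) = sqrt(36.9) = 6.0745
z1+z2 = 14.5000 + 1.2000i
|z1+z2| = sqrt(211.69) = 14.5496
|z1|+|z2| = 8.8459 + 6.0745 = 14.9204

|z1+z2| = 14.5496 ≤ |z1|+|z2| = 14.9204 (verified)


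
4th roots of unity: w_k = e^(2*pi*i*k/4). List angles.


The 4th roots of unity are cis(360k/4°) for k=0..3
Angle step = 360/4 = 90°
Primitive root: cis(90°)
Primitive root = 0 + 1.0000i

4 roots at angles: 0°, 90°, 180°, 270°


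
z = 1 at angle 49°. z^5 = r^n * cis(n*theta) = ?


r^5 = 1^5 = 1
n*theta = 5*49° = 245° = 245° (mod 360)
a = 1*cos(245°) = -0.4226
b = 1*sin(245°) = -0.9063

1 cis(245°) = -0.4226 - 0.9063i


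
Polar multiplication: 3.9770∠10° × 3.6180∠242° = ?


r = 3.9770 * 3.6180 = 14.3888
theta = 10° + 242° = 252° = 252° (mod 360)

14.3888 cis(252°)


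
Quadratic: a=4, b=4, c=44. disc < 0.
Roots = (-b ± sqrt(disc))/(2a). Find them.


disc = 4^2 - 4*4*44 = 16 - 704 = -688
sqrt(|disc|) = sqrt(688) = 26.2298
Real part = -4/(2*4) = -0.5000
Imag part = 26.2298/(2*4) = 3.2787

-0.5000 ± 3.2787i


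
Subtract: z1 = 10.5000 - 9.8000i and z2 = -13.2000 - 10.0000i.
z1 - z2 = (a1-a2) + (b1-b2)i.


Real: 10.5 + 13.2 = 23.7
Imag: -9.8 + 10 = 0.2

23.7000 + 0.2000i


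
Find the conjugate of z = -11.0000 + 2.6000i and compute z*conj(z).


z_bar = -11.0000 - 2.6000i
z*z_bar = (-11)^2 + 2.6^2 = 121 + 6.76 = 127.76

z_bar = -11.0000 - 2.6000i, z*z_bar = 127.76


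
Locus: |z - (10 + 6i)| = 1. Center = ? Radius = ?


|z - z0| = r is a circle with center z0 and radius r.
Center = (10, 6), radius = 1

Circle with center (10, 6) and radius 1


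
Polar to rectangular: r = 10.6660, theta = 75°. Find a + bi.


a = 10.6660*cos(75°) = 10.6660*0.25882 = 2.7606
b = 10.6660*sin(75°) = 10.6660*0.96593 = 10.3026

2.7606 + 10.3026i


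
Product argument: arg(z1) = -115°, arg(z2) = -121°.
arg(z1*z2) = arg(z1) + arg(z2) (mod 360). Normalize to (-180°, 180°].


arg(z1*z2) = -115° - 121° = -236°
Normalized to (-180°, 180°]: 124°

124°


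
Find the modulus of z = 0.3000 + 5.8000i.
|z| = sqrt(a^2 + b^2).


|z| = sqrt(0.3^2 + 5.8^2) = sqrt(0.09 + 33.64) = sqrt(33.73) = 5.8078

|z| = 5.8078


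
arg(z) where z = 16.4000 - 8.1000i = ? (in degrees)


Re = 16.4, Im = -8.1
arg = atan2(-8.1, 16.4) = -26.2849 degrees

arg(z) = -26.2849 degrees


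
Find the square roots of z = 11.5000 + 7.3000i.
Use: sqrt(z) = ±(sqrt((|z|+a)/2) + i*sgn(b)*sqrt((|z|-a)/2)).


|z| = sqrt(132.25+53.29) = 13.6213
sqrt((|z|+a)/2) = sqrt((13.6213+11.5)/2) = sqrt(12.5607) = 3.5441
sqrt((|z|-a)/2) = sqrt((13.6213-11.5)/2) = sqrt(1.0607) = 1.0299

±(3.5441 + 1.0299i) i.e. 3.5441 + 1.0299i and -3.5441 - 1.0299i


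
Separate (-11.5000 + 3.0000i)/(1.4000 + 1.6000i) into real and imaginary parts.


Multiply by conjugate: (-11.5000 + 3.0000i)(1.4000 - 1.6000i) / (1.4^2 + 1.6^2)
Numerator real = -11.5*1.4 + 3*1.6 = -11.3
Numerator imag = 3*1.4 - (-11.5)*1.6 = 22.6
Denominator = 4.52
Re(z) = -11.3/4.52 = -2.5000
Im(z) = 22.6/4.52 = 5.0000

Re(z) = -2.5000, Im(z) = 5.0000


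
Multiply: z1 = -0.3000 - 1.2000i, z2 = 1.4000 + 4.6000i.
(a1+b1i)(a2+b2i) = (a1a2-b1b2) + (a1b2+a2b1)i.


Real = -0.3*1.4 - (-1.2)*4.6 = -0.42 - (-5.52) = 5.1
Imag = -0.3*4.6 + 1.4*(-1.2) = -1.38 - (1.68) = -3.06

5.1000 - 3.0600i


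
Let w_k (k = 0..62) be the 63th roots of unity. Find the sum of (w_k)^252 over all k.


The roots are w_k = w^k with w = e^(2*pi*i/63), and (w^k)^252 = (w^252)^k.
So S = 1 + u + u^2 + ... + u^(62) with u = w^252.
252 = 4*63 + 0, so 252 is a multiple of 63 and u = (w^63)^4 = 1.
Every one of the 63 terms equals 1: S = 63

S = 63


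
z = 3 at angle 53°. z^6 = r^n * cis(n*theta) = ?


r^6 = 3^6 = 729
n*theta = 6*53° = 318° = 318° (mod 360)
a = 729*cos(318°) = 541.7526
b = 729*sin(318°) = -487.7962

729 cis(318°) = 541.7526 - 487.7962i


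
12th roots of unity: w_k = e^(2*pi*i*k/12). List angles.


The 12th roots of unity are cis(360k/12°) for k=0..11
Angle step = 360/12 = 30°
Primitive root: cis(30°)
Primitive root = 0.8660 + 0.5000i

12 roots at angles: 0°, 30°, 60°, 90°, 120°, 150°, 180°, 210°, 240°, 270°, 300°, 330°


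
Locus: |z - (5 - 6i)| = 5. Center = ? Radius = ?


|z - z0| = r is a circle with center z0 and radius r.
Center = (5, -6), radius = 5

Circle with center (5, -6) and radius 5


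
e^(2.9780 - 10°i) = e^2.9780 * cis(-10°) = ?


e^2.9780 = 19.6485
cos(-10°) = 0.98481
sin(-10°) = -0.173648
Real = 19.6485*0.98481 = 19.3500
Imag = 19.6485*(-0.173648) = -3.4119

19.3500 - 3.4119i


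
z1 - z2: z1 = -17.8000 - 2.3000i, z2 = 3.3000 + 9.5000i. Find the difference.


Real: -17.8 - 3.3 = -21.1
Imag: -2.3 - 9.5 = -11.8

-21.1000 - 11.8000i


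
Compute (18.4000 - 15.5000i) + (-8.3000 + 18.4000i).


Real: 18.4 - 8.3 = 10.1
Imag: -15.5 + 18.4 = 2.9

10.1000 + 2.9000i


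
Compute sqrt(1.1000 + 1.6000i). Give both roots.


|z| = sqrt(1.21+2.56) = 1.9416
sqrt((|z|+a)/2) = sqrt((1.9416+1.1)/2) = sqrt(1.5208) = 1.2332
sqrt((|z|-a)/2) = sqrt((1.9416-1.1)/2) = sqrt(0.4208) = 0.6487

±(1.2332 + 0.6487i) i.e. 1.2332 + 0.6487i and -1.2332 - 0.6487i


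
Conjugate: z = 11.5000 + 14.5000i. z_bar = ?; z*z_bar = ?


z_bar = 11.5000 - 14.5000i
z*z_bar = 11.5^2 + 14.5^2 = 132.25 + 210.25 = 342.5

z_bar = 11.5000 - 14.5000i, z*z_bar = 342.5


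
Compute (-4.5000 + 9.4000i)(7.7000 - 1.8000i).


Real = -4.5*7.7 - 9.4*(-1.8) = -34.65 - (-16.92) = -17.73
Imag = -4.5*(-1.8) + 7.7*9.4 = 8.1 + 72.38 = 80.48

-17.7300 + 80.4800i


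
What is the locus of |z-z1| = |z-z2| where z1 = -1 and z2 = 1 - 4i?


Equal distances means the locus is the perpendicular bisector of z1 and z2.
Midpoint = ((-1+1)/2, (0+(-4))/2) = (0, -2.0000)

Perpendicular bisector through (0, -2.0000)


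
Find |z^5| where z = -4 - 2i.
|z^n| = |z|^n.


|z| = sqrt(16+4) = sqrt(20) = 4.4721
|z^5| = |z|^5 = (sqrt(20))^5 = 20^2 * sqrt(20) = 400*sqrt(20)

|z^5| = 400*sqrt(20) ≈ 1788.8544


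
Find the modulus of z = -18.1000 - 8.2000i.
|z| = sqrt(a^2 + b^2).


|z| = sqrt((-18.1)^2 + (-8.2)^2) = sqrt(327.61 + 67.24) = sqrt(394.85) = 19.8708

|z| = 19.8708


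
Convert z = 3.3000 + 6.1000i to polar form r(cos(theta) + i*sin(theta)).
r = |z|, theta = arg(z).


r = sqrt(10.89+37.21) = sqrt(48.1) = 6.9354
theta = atan2(6.1, 3.3) = 61.5873 degrees

r = 6.9354, theta = 61.5873 degrees


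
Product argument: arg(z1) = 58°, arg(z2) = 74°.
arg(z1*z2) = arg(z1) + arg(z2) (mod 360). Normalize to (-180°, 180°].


arg(z1*z2) = 58° + 74° = 132°
Normalized to (-180°, 180°]: 132°

132°


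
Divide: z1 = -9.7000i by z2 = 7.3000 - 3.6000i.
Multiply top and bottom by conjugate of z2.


Conjugate of z2 = 7.3000 + 3.6000i
Numerator: (-9.7000i)(7.3000 + 3.6000i) = 34.9200 - 70.8100i
Denominator: 7.3^2 + (-3.6)^2 = 66.25
Result = (34.9200 - 70.8100i)/66.25

0.5271 - 1.0688i


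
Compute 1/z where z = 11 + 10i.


|z|^2 = 121+100 = 221
1/z = (11 - 10i)/221

1/z = 0.0498 - 0.0452i


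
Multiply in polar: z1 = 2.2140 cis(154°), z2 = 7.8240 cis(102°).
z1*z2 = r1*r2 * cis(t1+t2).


r = 2.2140 * 7.8240 = 17.3223
theta = 154° + 102° = 256° = 256° (mod 360)

17.3223 cis(256°)


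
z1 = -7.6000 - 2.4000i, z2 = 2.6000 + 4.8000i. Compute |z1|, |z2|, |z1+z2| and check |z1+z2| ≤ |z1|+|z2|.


|z1| = sqrt((-7.6)^2 + (-2.4)^2) = sqrt(63.52) = 7.9699
|z2| = sqrt(2.6^2 + 4.8^2) = sqrt(29.8) = 5.4589
z1+z2 = -5.0000 + 2.4000i
|z1+z2| = sqrt(30.76) = 5.5462
|z1|+|z2| = 7.9699 + 5.4589 = 13.4288

|z1+z2| = 5.5462 ≤ |z1|+|z2| = 13.4288 (verified)


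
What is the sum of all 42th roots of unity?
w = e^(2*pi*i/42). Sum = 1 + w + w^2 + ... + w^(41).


The sum of all 42th roots of unity is 0.
Geometric series: (1 - w^42)/(1 - w) = (1-1)/(1-w) = 0 since w^42 = 1, w ≠ 1.
Alternatively: coefficient of z^41 in z^42 - 1 is 0.

0


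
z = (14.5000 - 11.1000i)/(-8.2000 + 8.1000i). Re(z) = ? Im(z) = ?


Multiply by conjugate: (14.5000 - 11.1000i)(-8.2000 - 8.1000i) / ((-8.2)^2 + 8.1^2)
Numerator real = 14.5*(-8.2) - (11.1)*8.1 = -208.81
Numerator imag = -11.1*(-8.2) - 14.5*8.1 = -26.43
Denominator = 132.85
Re(z) = -208.81/132.85 = -1.5718
Im(z) = -26.43/132.85 = -0.1989

Re(z) = -1.5718, Im(z) = -0.1989


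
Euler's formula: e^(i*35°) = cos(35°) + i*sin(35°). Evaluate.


cos(35°) = 0.8192
sin(35°) = 0.5736

e^(i*35°) = 0.8192 + 0.5736i


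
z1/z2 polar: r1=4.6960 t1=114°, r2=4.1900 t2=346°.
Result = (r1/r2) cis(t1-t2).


r = 4.6960 / 4.1900 = 1.1208
theta = 114° - 346° = -232° = 128° (mod 360)

1.1208 cis(128°)


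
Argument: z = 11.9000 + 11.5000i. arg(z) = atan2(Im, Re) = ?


Re = 11.9, Im = 11.5
arg = atan2(11.5, 11.9) = 44.0207 degrees

arg(z) = 44.0207 degrees


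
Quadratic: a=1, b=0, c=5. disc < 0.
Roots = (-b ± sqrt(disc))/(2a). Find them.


disc = 0^2 - 4*1*5 = 0 - 20 = -20
sqrt(|disc|) = sqrt(20) = 4.4721
Real part = 0/(2*1) = 0
Imag part = 4.4721/(2*1) = 2.2361

0 ± 2.2361i


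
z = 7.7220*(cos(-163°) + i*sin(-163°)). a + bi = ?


a = 7.7220*cos(-163°) = 7.7220*(-0.956305) = -7.3846
b = 7.7220*sin(-163°) = 7.7220*(-0.29237) = -2.2577

-7.3846 - 2.2577i


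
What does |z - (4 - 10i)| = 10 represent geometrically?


|z - z0| = r is a circle with center z0 and radius r.
Center = (4, -10), radius = 10

Circle with center (4, -10) and radius 10


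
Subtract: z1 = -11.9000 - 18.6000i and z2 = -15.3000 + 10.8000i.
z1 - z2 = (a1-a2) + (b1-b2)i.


Real: -11.9 + 15.3 = 3.4
Imag: -18.6 - 10.8 = -29.4

3.4000 - 29.4000i


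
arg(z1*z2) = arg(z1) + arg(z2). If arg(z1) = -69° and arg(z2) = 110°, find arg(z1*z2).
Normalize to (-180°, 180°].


arg(z1*z2) = -69° + 110° = 41°
Normalized to (-180°, 180°]: 41°

41°


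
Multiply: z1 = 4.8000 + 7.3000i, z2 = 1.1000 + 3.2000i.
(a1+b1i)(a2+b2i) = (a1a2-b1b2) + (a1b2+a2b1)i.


Real = 4.8*1.1 - 7.3*3.2 = 5.28 - 23.36 = -18.08
Imag = 4.8*3.2 + 1.1*7.3 = 15.36 + 8.03 = 23.39

-18.0800 + 23.3900i


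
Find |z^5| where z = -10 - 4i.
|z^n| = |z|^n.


|z| = sqrt(100+16) = sqrt(116) = 10.7703
|z^5| = |z|^5 = (sqrt(116))^5 = 116^2 * sqrt(116) = 13456*sqrt(116)

|z^5| = 13456*sqrt(116) ≈ 144925.5553


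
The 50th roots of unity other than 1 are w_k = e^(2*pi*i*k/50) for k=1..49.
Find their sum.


With w = e^(2*pi*i/50), all 50 of the 50th roots of unity w^0 = 1, w, ..., w^(49) sum to 0: 1 + w + ... + w^(49) = (1 - w^50)/(1 - w) = 0 since w^50 = 1, w ≠ 1.
Removing the root 1: w + w^2 + ... + w^(49) = 0 - 1 = -1

Sum = -1


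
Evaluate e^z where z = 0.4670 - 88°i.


e^0.4670 = 1.5952
cos(-88°) = 0.0349
sin(-88°) = -0.9994
Real = 1.5952*0.0349 = 0.0557
Imag = 1.5952*(-0.9994) = -1.5942

0.0557 - 1.5942i


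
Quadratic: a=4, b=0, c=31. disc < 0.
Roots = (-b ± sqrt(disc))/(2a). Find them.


disc = 0^2 - 4*4*31 = 0 - 496 = -496
sqrt(|disc|) = sqrt(496) = 22.2711
Real part = 0/(2*4) = 0
Imag part = 22.2711/(2*4) = 2.7839

0 ± 2.7839i


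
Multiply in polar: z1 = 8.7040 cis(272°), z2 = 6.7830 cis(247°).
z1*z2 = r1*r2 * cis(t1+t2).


r = 8.7040 * 6.7830 = 59.0392
theta = 272° + 247° = 519° = 159° (mod 360)

59.0392 cis(159°)


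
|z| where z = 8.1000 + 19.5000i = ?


|z| = sqrt(8.1^2 + 19.5^2) = sqrt(65.61 + 380.25) = sqrt(445.86) = 21.1154

|z| = 21.1154


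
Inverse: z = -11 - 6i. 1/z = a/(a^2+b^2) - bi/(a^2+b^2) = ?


|z|^2 = 121+36 = 157
1/z = (-11 + 6i)/157

1/z = -0.0701 + 0.0382i


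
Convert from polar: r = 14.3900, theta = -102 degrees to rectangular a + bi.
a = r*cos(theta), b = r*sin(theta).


a = 14.3900*cos(-102°) = 14.3900*(-0.20791) = -2.9918
b = 14.3900*sin(-102°) = 14.3900*(-0.978148) = -14.0755

-2.9918 - 14.0755i


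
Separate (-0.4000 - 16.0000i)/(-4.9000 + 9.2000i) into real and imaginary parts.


Multiply by conjugate: (-0.4000 - 16.0000i)(-4.9000 - 9.2000i) / ((-4.9)^2 + 9.2^2)
Numerator real = -0.4*(-4.9) - (16)*9.2 = -145.24
Numerator imag = -16*(-4.9) - (-0.4)*9.2 = 82.08
Denominator = 108.65
Re(z) = -145.24/108.65 = -1.3368
Im(z) = 82.08/108.65 = 0.7555

Re(z) = -1.3368, Im(z) = 0.7555
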